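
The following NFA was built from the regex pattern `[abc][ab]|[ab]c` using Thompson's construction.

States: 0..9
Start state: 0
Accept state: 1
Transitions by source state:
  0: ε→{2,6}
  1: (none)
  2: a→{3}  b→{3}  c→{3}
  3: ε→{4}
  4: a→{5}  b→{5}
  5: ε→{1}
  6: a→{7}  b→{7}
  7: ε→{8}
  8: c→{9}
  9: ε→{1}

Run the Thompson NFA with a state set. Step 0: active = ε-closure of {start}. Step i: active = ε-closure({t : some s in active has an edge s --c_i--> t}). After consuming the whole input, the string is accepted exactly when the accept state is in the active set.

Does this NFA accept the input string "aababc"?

Answer: REJECT

Trace:
initial (ε-close {0}): {0,2,6}
'a' @ 1: {3,4,7,8}
'a' @ 2: {1,5}  [accepting]
'b' @ 3: {}  — state set empty
rest 'abc' ignored (set empty)
end set {} — state 1 not in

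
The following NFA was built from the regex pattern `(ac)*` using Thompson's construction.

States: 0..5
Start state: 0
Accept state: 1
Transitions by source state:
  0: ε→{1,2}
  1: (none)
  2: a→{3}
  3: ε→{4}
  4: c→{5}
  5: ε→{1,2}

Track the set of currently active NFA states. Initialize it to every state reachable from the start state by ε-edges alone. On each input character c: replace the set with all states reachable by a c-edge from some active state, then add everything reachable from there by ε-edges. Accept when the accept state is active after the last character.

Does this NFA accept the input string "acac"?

S₀ = ε-closure({0}) = {0,1,2}
'a' @ 1: {3,4}
'c' @ 2: {1,2,5}  ✓accept
'a' @ 3: {3,4}
'c' @ 4: {1,2,5}  ✓accept
end set {1,2,5} — state 1 in

Answer: ACCEPT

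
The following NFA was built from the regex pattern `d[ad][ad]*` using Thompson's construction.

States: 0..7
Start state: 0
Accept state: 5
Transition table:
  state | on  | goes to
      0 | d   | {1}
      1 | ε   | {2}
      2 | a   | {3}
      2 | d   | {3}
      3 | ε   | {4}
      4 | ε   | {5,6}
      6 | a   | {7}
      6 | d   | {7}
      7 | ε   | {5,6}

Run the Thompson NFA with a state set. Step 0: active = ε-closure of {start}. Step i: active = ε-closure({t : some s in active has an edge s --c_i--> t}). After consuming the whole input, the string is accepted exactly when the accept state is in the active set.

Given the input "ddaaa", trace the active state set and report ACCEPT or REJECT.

Answer: ACCEPT

Steps:
S₀ = ε-closure({0}) = {0}
'd' @ 1: {1,2}
'd' @ 2: {3,4,5,6}  [accepting]
'a' @ 3: {5,6,7}  [accepting]
'a' @ 4: {5,6,7}  [accepting]
'a' @ 5: {5,6,7}  [accepting]
final: {5,6,7}; accept 5 in set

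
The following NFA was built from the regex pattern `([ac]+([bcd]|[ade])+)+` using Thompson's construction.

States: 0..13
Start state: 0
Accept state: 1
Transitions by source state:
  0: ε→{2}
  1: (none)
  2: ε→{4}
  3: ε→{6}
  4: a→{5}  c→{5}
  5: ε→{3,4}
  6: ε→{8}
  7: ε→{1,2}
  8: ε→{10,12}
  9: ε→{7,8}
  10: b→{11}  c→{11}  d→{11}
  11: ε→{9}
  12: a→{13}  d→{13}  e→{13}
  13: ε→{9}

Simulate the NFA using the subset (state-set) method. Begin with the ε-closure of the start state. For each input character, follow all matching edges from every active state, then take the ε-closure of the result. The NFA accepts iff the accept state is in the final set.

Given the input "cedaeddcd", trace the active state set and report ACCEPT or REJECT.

Answer: ACCEPT

Trace:
S₀ = ε-closure({0}) = {0,2,4}
'c' @ 1: {3,4,5,6,8,10,12}
'e' @ 2: {1,2,4,7,8,9,10,12,13}  (accept∈set)
'd' @ 3: {1,2,4,7,8,9,10,11,12,13}  (accept∈set)
'a' @ 4: {1,2,3,4,5,6,7,8,9,10,12,13}  (accept∈set)
'e' @ 5: {1,2,4,7,8,9,10,12,13}  (accept∈set)
'd' @ 6: {1,2,4,7,8,9,10,11,12,13}  (accept∈set)
'd' @ 7: {1,2,4,7,8,9,10,11,12,13}  (accept∈set)
'c' @ 8: {1,2,3,4,5,6,7,8,9,10,11,12}  (accept∈set)
'd' @ 9: {1,2,4,7,8,9,10,11,12,13}  (accept∈set)
end set {1,2,4,7,8,9,10,11,12,13} — state 1 in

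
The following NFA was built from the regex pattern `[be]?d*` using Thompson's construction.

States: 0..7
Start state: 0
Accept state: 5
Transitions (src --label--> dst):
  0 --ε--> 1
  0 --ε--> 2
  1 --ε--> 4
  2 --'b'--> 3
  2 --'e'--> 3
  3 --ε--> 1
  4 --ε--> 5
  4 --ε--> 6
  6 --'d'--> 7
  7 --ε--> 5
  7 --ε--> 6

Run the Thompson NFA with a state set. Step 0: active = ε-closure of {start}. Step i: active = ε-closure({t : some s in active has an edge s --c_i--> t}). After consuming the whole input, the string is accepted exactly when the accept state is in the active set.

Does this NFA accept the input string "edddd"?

initial (ε-close {0}): {0,1,2,4,5,6}
'e' @ 1: {1,3,4,5,6}  [accepting]
'd' @ 2: {5,6,7}  [accepting]
'd' @ 3: {5,6,7}  [accepting]
'd' @ 4: {5,6,7}  [accepting]
'd' @ 5: {5,6,7}  [accepting]
final: {5,6,7}; accept 5 in set

Answer: ACCEPT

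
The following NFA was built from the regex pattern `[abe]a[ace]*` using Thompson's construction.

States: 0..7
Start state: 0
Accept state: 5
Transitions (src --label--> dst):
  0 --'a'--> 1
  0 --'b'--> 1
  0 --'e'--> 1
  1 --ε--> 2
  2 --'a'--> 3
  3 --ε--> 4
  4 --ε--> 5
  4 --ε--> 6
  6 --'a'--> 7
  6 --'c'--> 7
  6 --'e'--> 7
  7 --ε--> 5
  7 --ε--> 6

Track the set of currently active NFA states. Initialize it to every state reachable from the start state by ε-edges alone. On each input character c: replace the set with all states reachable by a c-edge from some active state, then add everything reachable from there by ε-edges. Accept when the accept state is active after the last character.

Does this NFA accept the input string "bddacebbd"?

S₀ = ε-closure({0}) = {0}
'b' @ 1: {1,2}
'd' @ 2: {}  — dead — no transitions
rest 'dacebbd' ignored (set empty)
end set {} — state 5 not in

Answer: REJECT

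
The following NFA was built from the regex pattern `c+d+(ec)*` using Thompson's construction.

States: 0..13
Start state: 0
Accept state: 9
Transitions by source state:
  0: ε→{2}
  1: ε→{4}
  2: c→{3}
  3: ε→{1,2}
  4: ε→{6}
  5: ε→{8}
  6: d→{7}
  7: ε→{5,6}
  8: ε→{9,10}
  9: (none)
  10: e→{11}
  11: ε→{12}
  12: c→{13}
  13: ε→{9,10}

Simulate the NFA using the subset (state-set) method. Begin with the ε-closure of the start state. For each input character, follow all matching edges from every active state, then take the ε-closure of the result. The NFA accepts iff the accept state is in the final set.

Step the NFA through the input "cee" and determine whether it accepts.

Answer: REJECT

Derivation:
start: ε-closure({0}) = {0,2}
'c' @ 1: {1,2,3,4,6}
'e' @ 2: {}  — state set empty
rest 'e' ignored (set empty)
end set {} — state 9 not in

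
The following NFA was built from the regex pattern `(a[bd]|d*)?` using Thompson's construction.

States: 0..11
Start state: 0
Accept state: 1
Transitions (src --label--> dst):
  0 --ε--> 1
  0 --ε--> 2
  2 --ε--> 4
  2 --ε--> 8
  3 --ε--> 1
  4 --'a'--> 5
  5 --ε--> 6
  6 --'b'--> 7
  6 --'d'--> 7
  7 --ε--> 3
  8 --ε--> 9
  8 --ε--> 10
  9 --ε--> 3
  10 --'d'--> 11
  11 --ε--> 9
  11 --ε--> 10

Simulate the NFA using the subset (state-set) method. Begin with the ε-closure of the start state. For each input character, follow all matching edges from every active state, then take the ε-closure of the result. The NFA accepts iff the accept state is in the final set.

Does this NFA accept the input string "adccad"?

initial (ε-close {0}): {0,1,2,3,4,8,9,10}
'a' @ 1: {5,6}
'd' @ 2: {1,3,7}  [accepting]
'c' @ 3: {}  — no active states
rest 'cad' ignored (set empty)
end set {} — state 1 not in

Answer: REJECT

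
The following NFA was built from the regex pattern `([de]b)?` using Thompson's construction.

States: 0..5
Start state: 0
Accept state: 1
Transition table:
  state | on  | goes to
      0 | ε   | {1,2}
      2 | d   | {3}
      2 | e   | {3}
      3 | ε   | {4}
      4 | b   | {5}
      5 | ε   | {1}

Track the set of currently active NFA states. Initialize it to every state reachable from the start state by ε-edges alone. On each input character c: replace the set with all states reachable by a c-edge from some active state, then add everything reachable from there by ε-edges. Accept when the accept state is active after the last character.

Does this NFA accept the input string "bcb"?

Answer: REJECT

Derivation:
start: ε-closure({0}) = {0,1,2}
'b' @ 1: {}  — state set empty
rest 'cb' ignored (set empty)
final: {}; accept 1 not in set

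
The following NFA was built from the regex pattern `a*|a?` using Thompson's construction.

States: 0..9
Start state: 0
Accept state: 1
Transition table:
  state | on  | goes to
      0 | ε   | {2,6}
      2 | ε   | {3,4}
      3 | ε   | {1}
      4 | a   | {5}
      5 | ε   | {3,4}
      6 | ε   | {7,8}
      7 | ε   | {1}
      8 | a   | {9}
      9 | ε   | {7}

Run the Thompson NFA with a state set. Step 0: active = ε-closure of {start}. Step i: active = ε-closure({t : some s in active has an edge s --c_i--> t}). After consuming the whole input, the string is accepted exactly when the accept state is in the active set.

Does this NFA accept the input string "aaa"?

start: ε-closure({0}) = {0,1,2,3,4,6,7,8}
'a' @ 1: {1,3,4,5,7,9}  [accepting]
'a' @ 2: {1,3,4,5}  [accepting]
'a' @ 3: {1,3,4,5}  [accepting]
after full input: {1,3,4,5}  (accept=1 in)

Answer: ACCEPT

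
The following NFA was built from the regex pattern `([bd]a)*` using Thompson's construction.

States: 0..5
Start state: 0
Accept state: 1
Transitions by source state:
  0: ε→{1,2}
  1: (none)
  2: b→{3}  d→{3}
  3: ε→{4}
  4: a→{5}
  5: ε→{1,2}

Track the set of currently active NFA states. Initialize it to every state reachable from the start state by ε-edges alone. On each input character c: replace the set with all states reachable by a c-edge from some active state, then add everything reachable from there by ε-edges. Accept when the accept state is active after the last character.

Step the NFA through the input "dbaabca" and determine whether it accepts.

Answer: REJECT

Trace:
start: ε-closure({0}) = {0,1,2}
'd' @ 1: {3,4}
'b' @ 2: {}  — dead — no transitions
rest 'aabca' ignored (set empty)
final: {}; accept 1 not in set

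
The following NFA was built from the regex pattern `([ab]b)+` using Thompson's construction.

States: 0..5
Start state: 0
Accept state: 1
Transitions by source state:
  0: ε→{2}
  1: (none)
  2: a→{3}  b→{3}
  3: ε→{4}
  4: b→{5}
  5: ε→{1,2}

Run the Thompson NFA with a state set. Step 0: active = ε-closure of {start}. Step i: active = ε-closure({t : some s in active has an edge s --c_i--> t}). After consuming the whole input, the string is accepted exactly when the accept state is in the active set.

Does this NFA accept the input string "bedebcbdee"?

Answer: REJECT

Trace:
start: ε-closure({0}) = {0,2}
'b' @ 1: {3,4}
'e' @ 2: {}  — no active states
rest 'debcbdee' ignored (set empty)
after full input: {}  (accept=1 not in)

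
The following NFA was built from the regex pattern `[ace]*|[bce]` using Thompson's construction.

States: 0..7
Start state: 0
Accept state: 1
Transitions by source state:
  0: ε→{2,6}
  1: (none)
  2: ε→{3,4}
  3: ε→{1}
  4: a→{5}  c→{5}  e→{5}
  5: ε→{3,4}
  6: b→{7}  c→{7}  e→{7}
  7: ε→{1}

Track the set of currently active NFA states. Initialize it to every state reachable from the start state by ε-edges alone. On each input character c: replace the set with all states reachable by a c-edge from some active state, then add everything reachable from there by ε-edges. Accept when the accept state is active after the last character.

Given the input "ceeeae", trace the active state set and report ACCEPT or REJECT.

Answer: ACCEPT

Derivation:
initial (ε-close {0}): {0,1,2,3,4,6}
'c' @ 1: {1,3,4,5,7}  [accepting]
'e' @ 2: {1,3,4,5}  [accepting]
'e' @ 3: {1,3,4,5}  [accepting]
'e' @ 4: {1,3,4,5}  [accepting]
'a' @ 5: {1,3,4,5}  [accepting]
'e' @ 6: {1,3,4,5}  [accepting]
end set {1,3,4,5} — state 1 in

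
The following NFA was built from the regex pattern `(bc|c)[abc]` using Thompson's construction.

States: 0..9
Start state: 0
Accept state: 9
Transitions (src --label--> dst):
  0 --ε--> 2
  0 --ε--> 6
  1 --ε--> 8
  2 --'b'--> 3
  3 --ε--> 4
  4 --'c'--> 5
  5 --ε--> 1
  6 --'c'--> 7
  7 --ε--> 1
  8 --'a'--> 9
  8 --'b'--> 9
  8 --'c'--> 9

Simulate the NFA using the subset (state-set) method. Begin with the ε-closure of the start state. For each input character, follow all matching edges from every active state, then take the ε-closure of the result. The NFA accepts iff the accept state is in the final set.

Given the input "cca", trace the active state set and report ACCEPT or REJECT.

initial (ε-close {0}): {0,2,6}
'c' @ 1: {1,7,8}
'c' @ 2: {9}  (accept∈set)
'a' @ 3: {}  — dead — no transitions
final: {}; accept 9 not in set

Answer: REJECT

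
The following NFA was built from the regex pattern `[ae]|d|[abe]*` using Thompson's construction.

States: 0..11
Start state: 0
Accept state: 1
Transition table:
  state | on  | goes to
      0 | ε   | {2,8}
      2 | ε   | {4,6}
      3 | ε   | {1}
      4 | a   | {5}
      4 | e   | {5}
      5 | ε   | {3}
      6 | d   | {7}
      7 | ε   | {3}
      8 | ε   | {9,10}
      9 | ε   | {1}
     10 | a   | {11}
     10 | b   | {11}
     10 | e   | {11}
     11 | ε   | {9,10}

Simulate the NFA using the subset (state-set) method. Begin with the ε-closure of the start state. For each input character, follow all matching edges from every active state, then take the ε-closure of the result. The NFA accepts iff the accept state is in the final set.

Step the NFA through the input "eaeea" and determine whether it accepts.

initial (ε-close {0}): {0,1,2,4,6,8,9,10}
'e' @ 1: {1,3,5,9,10,11}  (accept∈set)
'a' @ 2: {1,9,10,11}  (accept∈set)
'e' @ 3: {1,9,10,11}  (accept∈set)
'e' @ 4: {1,9,10,11}  (accept∈set)
'a' @ 5: {1,9,10,11}  (accept∈set)
final: {1,9,10,11}; accept 1 in set

Answer: ACCEPT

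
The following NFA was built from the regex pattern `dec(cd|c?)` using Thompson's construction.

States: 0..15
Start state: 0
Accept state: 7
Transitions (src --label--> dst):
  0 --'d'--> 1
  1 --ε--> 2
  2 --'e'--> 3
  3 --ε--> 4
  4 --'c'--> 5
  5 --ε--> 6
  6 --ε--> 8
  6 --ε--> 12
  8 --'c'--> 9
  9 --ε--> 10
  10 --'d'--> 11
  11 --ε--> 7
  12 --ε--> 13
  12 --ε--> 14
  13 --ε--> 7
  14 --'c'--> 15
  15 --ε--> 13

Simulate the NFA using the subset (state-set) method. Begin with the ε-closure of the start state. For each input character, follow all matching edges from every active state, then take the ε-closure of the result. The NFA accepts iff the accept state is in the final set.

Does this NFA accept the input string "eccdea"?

Answer: REJECT

Trace:
initial (ε-close {0}): {0}
'e' @ 1: {}  — dead — no transitions
rest 'ccdea' ignored (set empty)
end set {} — state 7 not in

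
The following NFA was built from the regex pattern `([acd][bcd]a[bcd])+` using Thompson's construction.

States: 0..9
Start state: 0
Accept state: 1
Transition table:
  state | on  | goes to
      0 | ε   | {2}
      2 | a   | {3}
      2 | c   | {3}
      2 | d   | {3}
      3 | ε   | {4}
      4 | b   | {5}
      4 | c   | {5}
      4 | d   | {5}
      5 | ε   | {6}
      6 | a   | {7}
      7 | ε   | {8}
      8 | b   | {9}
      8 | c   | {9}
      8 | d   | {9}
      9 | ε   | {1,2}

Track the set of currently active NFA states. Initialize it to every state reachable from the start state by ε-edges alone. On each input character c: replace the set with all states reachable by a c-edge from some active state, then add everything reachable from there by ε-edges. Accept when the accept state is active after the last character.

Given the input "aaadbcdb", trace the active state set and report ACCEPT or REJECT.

S₀ = ε-closure({0}) = {0,2}
'a' @ 1: {3,4}
'a' @ 2: {}  — state set empty
rest 'adbcdb' ignored (set empty)
final: {}; accept 1 not in set

Answer: REJECT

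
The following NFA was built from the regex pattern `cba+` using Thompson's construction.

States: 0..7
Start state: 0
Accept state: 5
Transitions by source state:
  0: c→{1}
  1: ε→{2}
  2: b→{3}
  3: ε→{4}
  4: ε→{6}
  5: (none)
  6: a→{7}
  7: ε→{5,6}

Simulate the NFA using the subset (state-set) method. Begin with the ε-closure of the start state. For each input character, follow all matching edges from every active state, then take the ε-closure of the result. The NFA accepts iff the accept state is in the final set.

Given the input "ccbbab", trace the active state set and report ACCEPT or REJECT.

Answer: REJECT

Derivation:
S₀ = ε-closure({0}) = {0}
'c' @ 1: {1,2}
'c' @ 2: {}  — dead — no transitions
rest 'bbab' ignored (set empty)
after full input: {}  (accept=5 not in)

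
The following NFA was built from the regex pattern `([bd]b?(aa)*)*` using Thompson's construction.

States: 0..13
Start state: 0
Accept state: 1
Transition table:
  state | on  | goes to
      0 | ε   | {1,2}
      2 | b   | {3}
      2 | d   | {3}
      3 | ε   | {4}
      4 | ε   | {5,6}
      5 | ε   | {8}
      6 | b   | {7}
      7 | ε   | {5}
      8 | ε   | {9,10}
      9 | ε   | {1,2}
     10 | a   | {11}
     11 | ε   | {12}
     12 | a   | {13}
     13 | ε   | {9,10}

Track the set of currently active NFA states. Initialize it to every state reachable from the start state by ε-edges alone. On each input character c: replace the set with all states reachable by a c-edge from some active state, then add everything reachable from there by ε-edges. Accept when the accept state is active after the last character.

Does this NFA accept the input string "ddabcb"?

Answer: REJECT

Trace:
initial (ε-close {0}): {0,1,2}
'd' @ 1: {1,2,3,4,5,6,8,9,10}  ✓accept
'd' @ 2: {1,2,3,4,5,6,8,9,10}  ✓accept
'a' @ 3: {11,12}
'b' @ 4: {}  — no active states
rest 'cb' ignored (set empty)
after full input: {}  (accept=1 not in)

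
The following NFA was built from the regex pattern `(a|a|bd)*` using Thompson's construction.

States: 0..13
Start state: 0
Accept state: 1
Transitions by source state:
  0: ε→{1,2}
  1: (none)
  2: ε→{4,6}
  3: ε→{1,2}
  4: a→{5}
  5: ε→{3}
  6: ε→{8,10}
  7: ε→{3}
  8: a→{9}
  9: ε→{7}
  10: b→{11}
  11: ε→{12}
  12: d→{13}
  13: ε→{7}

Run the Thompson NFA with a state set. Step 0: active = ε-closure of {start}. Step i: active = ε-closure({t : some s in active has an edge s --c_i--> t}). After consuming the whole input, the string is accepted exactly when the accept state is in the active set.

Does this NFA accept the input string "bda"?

start: ε-closure({0}) = {0,1,2,4,6,8,10}
'b' @ 1: {11,12}
'd' @ 2: {1,2,3,4,6,7,8,10,13}  (accept∈set)
'a' @ 3: {1,2,3,4,5,6,7,8,9,10}  (accept∈set)
final: {1,2,3,4,5,6,7,8,9,10}; accept 1 in set

Answer: ACCEPT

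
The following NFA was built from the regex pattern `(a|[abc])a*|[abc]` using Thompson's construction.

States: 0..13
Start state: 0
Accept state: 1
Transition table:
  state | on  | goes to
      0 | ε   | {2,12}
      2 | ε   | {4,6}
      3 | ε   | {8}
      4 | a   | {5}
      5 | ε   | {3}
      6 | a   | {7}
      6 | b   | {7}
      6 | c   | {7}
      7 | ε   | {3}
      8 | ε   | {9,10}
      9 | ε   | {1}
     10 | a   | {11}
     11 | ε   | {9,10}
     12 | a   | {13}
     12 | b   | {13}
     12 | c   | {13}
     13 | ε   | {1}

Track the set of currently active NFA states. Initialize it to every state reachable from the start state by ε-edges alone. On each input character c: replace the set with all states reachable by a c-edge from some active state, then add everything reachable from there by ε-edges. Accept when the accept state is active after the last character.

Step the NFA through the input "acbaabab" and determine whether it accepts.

Answer: REJECT

Steps:
start: ε-closure({0}) = {0,2,4,6,12}
'a' @ 1: {1,3,5,7,8,9,10,13}  ✓accept
'c' @ 2: {}  — state set empty
rest 'baabab' ignored (set empty)
final: {}; accept 1 not in set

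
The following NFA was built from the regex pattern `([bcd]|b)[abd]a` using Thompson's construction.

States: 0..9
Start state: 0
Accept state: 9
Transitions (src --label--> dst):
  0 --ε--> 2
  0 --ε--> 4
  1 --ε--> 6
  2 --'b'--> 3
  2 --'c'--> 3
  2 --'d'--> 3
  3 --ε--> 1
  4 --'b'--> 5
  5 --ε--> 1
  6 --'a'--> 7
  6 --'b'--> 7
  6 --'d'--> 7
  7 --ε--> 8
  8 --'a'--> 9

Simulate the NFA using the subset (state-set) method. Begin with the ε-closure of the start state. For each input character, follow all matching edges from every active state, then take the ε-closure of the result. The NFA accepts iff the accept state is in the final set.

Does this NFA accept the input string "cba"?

initial (ε-close {0}): {0,2,4}
'c' @ 1: {1,3,6}
'b' @ 2: {7,8}
'a' @ 3: {9}  [accepting]
end set {9} — state 9 in

Answer: ACCEPT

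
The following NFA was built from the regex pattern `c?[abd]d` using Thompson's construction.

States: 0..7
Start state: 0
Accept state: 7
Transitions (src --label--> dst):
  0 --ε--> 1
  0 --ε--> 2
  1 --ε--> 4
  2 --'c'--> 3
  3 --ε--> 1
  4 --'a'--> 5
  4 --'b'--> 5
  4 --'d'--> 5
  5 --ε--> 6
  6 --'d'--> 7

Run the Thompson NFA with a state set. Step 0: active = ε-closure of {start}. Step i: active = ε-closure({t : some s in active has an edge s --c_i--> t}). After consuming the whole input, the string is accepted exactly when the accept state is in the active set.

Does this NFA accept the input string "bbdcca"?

initial (ε-close {0}): {0,1,2,4}
'b' @ 1: {5,6}
'b' @ 2: {}  — no active states
rest 'dcca' ignored (set empty)
end set {} — state 7 not in

Answer: REJECT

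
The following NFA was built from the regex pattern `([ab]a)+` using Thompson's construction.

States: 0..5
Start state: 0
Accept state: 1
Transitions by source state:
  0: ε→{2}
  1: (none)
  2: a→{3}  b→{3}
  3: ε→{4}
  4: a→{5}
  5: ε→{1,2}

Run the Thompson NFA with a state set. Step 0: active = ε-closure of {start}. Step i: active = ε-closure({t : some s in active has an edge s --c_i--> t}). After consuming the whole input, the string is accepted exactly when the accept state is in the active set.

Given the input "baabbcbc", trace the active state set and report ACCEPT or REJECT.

S₀ = ε-closure({0}) = {0,2}
'b' @ 1: {3,4}
'a' @ 2: {1,2,5}  (accept∈set)
'a' @ 3: {3,4}
'b' @ 4: {}  — dead — no transitions
rest 'bcbc' ignored (set empty)
final: {}; accept 1 not in set

Answer: REJECT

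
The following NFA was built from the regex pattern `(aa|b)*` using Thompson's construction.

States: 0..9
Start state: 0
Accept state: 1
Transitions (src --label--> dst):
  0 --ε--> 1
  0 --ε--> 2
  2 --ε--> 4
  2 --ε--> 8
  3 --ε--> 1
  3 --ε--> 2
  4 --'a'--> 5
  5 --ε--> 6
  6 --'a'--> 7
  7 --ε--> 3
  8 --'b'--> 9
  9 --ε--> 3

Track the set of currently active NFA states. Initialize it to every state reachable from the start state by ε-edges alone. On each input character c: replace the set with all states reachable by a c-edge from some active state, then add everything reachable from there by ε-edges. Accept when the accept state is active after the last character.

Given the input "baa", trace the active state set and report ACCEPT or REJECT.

S₀ = ε-closure({0}) = {0,1,2,4,8}
'b' @ 1: {1,2,3,4,8,9}  (accept∈set)
'a' @ 2: {5,6}
'a' @ 3: {1,2,3,4,7,8}  (accept∈set)
end set {1,2,3,4,7,8} — state 1 in

Answer: ACCEPT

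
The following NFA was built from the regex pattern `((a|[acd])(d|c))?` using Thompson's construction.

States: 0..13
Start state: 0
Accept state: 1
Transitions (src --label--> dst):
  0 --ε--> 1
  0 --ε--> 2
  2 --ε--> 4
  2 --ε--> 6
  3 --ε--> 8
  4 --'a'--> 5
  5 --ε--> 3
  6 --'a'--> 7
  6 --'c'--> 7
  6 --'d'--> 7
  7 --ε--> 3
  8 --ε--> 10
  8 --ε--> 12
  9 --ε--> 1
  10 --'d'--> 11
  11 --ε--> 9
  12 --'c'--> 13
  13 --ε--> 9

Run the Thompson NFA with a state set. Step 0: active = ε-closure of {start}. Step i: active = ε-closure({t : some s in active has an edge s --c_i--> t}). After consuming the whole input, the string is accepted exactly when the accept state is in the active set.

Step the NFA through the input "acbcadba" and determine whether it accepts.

Answer: REJECT

Derivation:
start: ε-closure({0}) = {0,1,2,4,6}
'a' @ 1: {3,5,7,8,10,12}
'c' @ 2: {1,9,13}  ✓accept
'b' @ 3: {}  — state set empty
rest 'cadba' ignored (set empty)
end set {} — state 1 not in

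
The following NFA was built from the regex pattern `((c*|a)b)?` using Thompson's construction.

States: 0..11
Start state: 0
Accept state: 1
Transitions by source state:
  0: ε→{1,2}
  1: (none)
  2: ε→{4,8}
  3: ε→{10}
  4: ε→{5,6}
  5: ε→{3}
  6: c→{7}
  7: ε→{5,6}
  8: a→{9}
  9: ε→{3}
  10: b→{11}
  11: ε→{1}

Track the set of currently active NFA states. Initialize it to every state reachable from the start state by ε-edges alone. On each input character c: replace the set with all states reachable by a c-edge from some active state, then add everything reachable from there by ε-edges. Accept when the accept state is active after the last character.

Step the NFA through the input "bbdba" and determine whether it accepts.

start: ε-closure({0}) = {0,1,2,3,4,5,6,8,10}
'b' @ 1: {1,11}  ✓accept
'b' @ 2: {}  — no active states
rest 'dba' ignored (set empty)
after full input: {}  (accept=1 not in)

Answer: REJECT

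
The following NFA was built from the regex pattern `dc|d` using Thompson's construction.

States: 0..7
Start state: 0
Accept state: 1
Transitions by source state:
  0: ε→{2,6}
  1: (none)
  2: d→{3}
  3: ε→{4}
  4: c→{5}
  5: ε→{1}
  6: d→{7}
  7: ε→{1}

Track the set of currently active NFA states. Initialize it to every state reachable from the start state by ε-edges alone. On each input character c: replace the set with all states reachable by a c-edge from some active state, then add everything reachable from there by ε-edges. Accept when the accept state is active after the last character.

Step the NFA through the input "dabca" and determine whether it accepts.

Answer: REJECT

Derivation:
start: ε-closure({0}) = {0,2,6}
'd' @ 1: {1,3,4,7}  (accept∈set)
'a' @ 2: {}  — no active states
rest 'bca' ignored (set empty)
final: {}; accept 1 not in set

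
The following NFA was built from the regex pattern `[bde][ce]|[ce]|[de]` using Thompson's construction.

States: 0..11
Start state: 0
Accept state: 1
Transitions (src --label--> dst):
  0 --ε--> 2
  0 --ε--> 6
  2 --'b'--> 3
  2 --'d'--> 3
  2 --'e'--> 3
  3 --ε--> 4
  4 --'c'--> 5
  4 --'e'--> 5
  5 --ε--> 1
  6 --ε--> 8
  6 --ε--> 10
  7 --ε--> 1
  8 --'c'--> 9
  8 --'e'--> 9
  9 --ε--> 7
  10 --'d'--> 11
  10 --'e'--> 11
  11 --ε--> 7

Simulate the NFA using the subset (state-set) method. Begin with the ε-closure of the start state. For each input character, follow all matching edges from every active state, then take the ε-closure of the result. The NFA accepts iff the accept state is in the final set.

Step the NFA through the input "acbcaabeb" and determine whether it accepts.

Answer: REJECT

Derivation:
start: ε-closure({0}) = {0,2,6,8,10}
'a' @ 1: {}  — dead — no transitions
rest 'cbcaabeb' ignored (set empty)
final: {}; accept 1 not in set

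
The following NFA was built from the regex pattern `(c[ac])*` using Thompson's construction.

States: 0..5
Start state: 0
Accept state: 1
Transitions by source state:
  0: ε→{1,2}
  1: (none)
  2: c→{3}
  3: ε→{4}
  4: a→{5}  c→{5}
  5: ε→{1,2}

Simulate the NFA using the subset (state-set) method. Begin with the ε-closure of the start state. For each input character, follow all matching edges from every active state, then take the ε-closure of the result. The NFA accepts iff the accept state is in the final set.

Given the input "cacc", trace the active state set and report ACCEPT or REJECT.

Answer: ACCEPT

Steps:
initial (ε-close {0}): {0,1,2}
'c' @ 1: {3,4}
'a' @ 2: {1,2,5}  ✓accept
'c' @ 3: {3,4}
'c' @ 4: {1,2,5}  ✓accept
after full input: {1,2,5}  (accept=1 in)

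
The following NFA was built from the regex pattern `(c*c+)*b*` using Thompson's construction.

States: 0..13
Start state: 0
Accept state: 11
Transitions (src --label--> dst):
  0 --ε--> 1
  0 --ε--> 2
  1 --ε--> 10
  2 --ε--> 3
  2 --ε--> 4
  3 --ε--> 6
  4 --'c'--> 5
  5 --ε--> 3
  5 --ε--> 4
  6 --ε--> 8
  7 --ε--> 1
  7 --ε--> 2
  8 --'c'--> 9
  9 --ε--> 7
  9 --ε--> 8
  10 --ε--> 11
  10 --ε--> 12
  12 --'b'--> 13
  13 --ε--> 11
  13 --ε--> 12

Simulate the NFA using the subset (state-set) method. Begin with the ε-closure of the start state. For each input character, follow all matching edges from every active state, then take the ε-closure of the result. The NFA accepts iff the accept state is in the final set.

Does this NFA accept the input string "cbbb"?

initial (ε-close {0}): {0,1,2,3,4,6,8,10,11,12}
'c' @ 1: {1,2,3,4,5,6,7,8,9,10,11,12}  ✓accept
'b' @ 2: {11,12,13}  ✓accept
'b' @ 3: {11,12,13}  ✓accept
'b' @ 4: {11,12,13}  ✓accept
final: {11,12,13}; accept 11 in set

Answer: ACCEPT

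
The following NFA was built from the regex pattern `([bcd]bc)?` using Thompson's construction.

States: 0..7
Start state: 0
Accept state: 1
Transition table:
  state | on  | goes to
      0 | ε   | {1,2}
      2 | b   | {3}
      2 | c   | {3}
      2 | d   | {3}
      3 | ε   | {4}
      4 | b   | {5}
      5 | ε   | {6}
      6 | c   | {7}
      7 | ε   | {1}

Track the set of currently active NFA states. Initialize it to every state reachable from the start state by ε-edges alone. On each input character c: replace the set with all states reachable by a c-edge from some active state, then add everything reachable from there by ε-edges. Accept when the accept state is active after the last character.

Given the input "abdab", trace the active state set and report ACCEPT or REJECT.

S₀ = ε-closure({0}) = {0,1,2}
'a' @ 1: {}  — dead — no transitions
rest 'bdab' ignored (set empty)
after full input: {}  (accept=1 not in)

Answer: REJECT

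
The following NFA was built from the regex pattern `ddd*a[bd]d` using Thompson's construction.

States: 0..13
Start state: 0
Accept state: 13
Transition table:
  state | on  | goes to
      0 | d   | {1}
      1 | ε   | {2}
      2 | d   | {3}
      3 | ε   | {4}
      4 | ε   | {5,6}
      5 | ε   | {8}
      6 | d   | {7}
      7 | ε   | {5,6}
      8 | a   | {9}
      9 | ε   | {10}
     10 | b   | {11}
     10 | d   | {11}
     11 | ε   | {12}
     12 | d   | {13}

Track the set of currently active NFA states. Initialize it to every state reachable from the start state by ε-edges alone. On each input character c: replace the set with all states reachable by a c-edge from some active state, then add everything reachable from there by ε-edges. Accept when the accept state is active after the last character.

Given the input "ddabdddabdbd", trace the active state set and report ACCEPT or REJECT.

S₀ = ε-closure({0}) = {0}
'd' @ 1: {1,2}
'd' @ 2: {3,4,5,6,8}
'a' @ 3: {9,10}
'b' @ 4: {11,12}
'd' @ 5: {13}  [accepting]
'd' @ 6: {}  — no active states
rest 'dabdbd' ignored (set empty)
end set {} — state 13 not in

Answer: REJECT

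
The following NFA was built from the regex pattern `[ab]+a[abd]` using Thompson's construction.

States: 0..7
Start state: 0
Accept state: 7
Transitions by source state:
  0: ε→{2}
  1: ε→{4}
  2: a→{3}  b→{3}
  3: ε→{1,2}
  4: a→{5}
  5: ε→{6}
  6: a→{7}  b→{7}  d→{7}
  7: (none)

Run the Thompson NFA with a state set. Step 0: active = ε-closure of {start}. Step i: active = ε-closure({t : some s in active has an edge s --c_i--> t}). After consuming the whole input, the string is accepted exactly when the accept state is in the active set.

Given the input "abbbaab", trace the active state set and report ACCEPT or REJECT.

initial (ε-close {0}): {0,2}
'a' @ 1: {1,2,3,4}
'b' @ 2: {1,2,3,4}
'b' @ 3: {1,2,3,4}
'b' @ 4: {1,2,3,4}
'a' @ 5: {1,2,3,4,5,6}
'a' @ 6: {1,2,3,4,5,6,7}  (accept∈set)
'b' @ 7: {1,2,3,4,7}  (accept∈set)
end set {1,2,3,4,7} — state 7 in

Answer: ACCEPT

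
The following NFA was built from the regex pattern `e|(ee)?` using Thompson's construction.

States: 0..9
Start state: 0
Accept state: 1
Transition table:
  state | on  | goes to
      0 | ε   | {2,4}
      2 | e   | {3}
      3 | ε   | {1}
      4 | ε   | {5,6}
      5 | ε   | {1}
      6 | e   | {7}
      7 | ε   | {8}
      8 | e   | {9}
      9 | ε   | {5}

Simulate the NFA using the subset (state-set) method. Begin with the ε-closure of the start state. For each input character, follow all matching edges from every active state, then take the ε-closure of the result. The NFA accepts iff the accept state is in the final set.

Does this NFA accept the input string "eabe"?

Answer: REJECT

Derivation:
start: ε-closure({0}) = {0,1,2,4,5,6}
'e' @ 1: {1,3,7,8}  (accept∈set)
'a' @ 2: {}  — no active states
rest 'be' ignored (set empty)
end set {} — state 1 not in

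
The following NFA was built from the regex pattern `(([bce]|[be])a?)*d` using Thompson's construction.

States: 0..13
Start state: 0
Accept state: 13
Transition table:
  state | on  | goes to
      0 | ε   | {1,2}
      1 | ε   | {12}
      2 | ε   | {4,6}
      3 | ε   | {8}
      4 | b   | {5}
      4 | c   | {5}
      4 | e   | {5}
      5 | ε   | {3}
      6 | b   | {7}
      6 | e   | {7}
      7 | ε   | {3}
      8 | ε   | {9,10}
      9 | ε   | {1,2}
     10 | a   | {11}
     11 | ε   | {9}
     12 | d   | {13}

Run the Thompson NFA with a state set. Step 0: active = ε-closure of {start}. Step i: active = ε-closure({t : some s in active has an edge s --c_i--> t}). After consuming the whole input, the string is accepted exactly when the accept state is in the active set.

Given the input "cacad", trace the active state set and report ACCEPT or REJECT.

S₀ = ε-closure({0}) = {0,1,2,4,6,12}
'c' @ 1: {1,2,3,4,5,6,8,9,10,12}
'a' @ 2: {1,2,4,6,9,11,12}
'c' @ 3: {1,2,3,4,5,6,8,9,10,12}
'a' @ 4: {1,2,4,6,9,11,12}
'd' @ 5: {13}  ✓accept
after full input: {13}  (accept=13 in)

Answer: ACCEPT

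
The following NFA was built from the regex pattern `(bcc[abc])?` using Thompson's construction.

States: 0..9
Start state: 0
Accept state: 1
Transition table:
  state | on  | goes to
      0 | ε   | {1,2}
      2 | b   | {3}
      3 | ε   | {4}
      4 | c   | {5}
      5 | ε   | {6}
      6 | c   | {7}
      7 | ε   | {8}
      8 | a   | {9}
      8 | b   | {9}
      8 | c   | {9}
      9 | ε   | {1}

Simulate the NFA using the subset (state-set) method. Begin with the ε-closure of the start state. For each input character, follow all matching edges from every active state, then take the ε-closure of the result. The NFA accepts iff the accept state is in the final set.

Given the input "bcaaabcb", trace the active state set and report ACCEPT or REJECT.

S₀ = ε-closure({0}) = {0,1,2}
'b' @ 1: {3,4}
'c' @ 2: {5,6}
'a' @ 3: {}  — no active states
rest 'aabcb' ignored (set empty)
after full input: {}  (accept=1 not in)

Answer: REJECT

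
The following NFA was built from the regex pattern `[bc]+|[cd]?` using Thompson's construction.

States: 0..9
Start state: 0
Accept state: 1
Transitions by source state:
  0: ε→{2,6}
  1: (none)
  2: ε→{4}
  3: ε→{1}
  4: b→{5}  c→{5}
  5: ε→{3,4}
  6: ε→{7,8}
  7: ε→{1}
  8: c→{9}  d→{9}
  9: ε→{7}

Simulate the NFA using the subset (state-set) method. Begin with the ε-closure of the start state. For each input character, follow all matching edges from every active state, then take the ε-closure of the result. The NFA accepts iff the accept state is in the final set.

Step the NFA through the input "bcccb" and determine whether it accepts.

Answer: ACCEPT

Trace:
start: ε-closure({0}) = {0,1,2,4,6,7,8}
'b' @ 1: {1,3,4,5}  [accepting]
'c' @ 2: {1,3,4,5}  [accepting]
'c' @ 3: {1,3,4,5}  [accepting]
'c' @ 4: {1,3,4,5}  [accepting]
'b' @ 5: {1,3,4,5}  [accepting]
end set {1,3,4,5} — state 1 in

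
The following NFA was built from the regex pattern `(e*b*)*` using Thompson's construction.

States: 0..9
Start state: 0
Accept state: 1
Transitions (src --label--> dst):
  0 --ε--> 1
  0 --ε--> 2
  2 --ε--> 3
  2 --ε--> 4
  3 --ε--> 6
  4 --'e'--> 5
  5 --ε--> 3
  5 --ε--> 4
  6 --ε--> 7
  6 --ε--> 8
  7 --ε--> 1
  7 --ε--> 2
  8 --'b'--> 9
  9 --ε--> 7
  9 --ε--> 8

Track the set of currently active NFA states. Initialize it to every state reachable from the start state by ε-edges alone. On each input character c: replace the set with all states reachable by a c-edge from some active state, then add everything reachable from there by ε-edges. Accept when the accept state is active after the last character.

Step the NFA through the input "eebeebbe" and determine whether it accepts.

Answer: ACCEPT

Derivation:
start: ε-closure({0}) = {0,1,2,3,4,6,7,8}
'e' @ 1: {1,2,3,4,5,6,7,8}  (accept∈set)
'e' @ 2: {1,2,3,4,5,6,7,8}  (accept∈set)
'b' @ 3: {1,2,3,4,6,7,8,9}  (accept∈set)
'e' @ 4: {1,2,3,4,5,6,7,8}  (accept∈set)
'e' @ 5: {1,2,3,4,5,6,7,8}  (accept∈set)
'b' @ 6: {1,2,3,4,6,7,8,9}  (accept∈set)
'b' @ 7: {1,2,3,4,6,7,8,9}  (accept∈set)
'e' @ 8: {1,2,3,4,5,6,7,8}  (accept∈set)
end set {1,2,3,4,5,6,7,8} — state 1 in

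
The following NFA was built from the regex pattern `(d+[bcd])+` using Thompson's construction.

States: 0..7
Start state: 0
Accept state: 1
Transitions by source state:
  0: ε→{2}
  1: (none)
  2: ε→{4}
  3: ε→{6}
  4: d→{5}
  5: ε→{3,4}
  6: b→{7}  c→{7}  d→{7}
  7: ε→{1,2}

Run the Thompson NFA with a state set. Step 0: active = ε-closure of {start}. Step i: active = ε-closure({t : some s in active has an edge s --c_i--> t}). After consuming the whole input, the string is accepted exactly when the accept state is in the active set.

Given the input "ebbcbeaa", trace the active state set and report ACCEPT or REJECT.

initial (ε-close {0}): {0,2,4}
'e' @ 1: {}  — no active states
rest 'bbcbeaa' ignored (set empty)
after full input: {}  (accept=1 not in)

Answer: REJECT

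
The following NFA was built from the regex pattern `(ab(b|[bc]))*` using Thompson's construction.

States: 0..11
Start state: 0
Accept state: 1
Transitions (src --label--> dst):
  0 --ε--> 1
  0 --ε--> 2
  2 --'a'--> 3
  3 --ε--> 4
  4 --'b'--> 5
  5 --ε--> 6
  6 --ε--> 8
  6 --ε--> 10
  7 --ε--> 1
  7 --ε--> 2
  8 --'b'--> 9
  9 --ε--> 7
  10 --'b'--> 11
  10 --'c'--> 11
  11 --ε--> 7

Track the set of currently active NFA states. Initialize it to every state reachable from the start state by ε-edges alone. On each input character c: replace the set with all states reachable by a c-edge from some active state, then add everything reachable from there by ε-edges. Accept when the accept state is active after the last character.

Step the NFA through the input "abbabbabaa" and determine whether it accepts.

Answer: REJECT

Trace:
initial (ε-close {0}): {0,1,2}
'a' @ 1: {3,4}
'b' @ 2: {5,6,8,10}
'b' @ 3: {1,2,7,9,11}  (accept∈set)
'a' @ 4: {3,4}
'b' @ 5: {5,6,8,10}
'b' @ 6: {1,2,7,9,11}  (accept∈set)
'a' @ 7: {3,4}
'b' @ 8: {5,6,8,10}
'a' @ 9: {}  — dead — no transitions
rest 'a' ignored (set empty)
end set {} — state 1 not in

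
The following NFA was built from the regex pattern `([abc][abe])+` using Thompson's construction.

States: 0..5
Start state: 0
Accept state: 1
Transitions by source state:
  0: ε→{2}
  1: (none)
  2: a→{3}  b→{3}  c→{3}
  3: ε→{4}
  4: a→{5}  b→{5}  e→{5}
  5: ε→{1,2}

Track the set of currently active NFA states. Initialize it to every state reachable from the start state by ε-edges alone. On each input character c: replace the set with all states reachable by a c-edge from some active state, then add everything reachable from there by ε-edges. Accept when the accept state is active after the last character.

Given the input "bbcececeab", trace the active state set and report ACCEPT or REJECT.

S₀ = ε-closure({0}) = {0,2}
'b' @ 1: {3,4}
'b' @ 2: {1,2,5}  (accept∈set)
'c' @ 3: {3,4}
'e' @ 4: {1,2,5}  (accept∈set)
'c' @ 5: {3,4}
'e' @ 6: {1,2,5}  (accept∈set)
'c' @ 7: {3,4}
'e' @ 8: {1,2,5}  (accept∈set)
'a' @ 9: {3,4}
'b' @ 10: {1,2,5}  (accept∈set)
after full input: {1,2,5}  (accept=1 in)

Answer: ACCEPT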